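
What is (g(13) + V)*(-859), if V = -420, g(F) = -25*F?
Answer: 639955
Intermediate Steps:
(g(13) + V)*(-859) = (-25*13 - 420)*(-859) = (-325 - 420)*(-859) = -745*(-859) = 639955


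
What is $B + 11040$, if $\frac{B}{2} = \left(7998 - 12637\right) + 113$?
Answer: $1988$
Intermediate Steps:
$B = -9052$ ($B = 2 \left(\left(7998 - 12637\right) + 113\right) = 2 \left(-4639 + 113\right) = 2 \left(-4526\right) = -9052$)
$B + 11040 = -9052 + 11040 = 1988$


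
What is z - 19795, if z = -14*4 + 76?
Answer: -19775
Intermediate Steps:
z = 20 (z = -56 + 76 = 20)
z - 19795 = 20 - 19795 = -19775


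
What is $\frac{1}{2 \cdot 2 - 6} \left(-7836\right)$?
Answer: $3918$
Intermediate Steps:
$\frac{1}{2 \cdot 2 - 6} \left(-7836\right) = \frac{1}{4 - 6} \left(-7836\right) = \frac{1}{-2} \left(-7836\right) = \left(- \frac{1}{2}\right) \left(-7836\right) = 3918$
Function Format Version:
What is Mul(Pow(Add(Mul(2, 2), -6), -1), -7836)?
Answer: 3918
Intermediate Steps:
Mul(Pow(Add(Mul(2, 2), -6), -1), -7836) = Mul(Pow(Add(4, -6), -1), -7836) = Mul(Pow(-2, -1), -7836) = Mul(Rational(-1, 2), -7836) = 3918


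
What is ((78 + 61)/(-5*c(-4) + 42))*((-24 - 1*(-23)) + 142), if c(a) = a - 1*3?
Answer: 19599/77 ≈ 254.53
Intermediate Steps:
c(a) = -3 + a (c(a) = a - 3 = -3 + a)
((78 + 61)/(-5*c(-4) + 42))*((-24 - 1*(-23)) + 142) = ((78 + 61)/(-5*(-3 - 4) + 42))*((-24 - 1*(-23)) + 142) = (139/(-5*(-7) + 42))*((-24 + 23) + 142) = (139/(35 + 42))*(-1 + 142) = (139/77)*141 = 19599/77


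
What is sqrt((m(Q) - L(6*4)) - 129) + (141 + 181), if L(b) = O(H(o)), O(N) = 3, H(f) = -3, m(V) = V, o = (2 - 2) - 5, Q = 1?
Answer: 322 + I*sqrt(131) ≈ 322.0 + 11.446*I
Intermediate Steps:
o = -5 (o = 0 - 5 = -5)
L(b) = 3
sqrt((m(Q) - L(6*4)) - 129) + (141 + 181) = sqrt((1 - 1*3) - 129) + (141 + 181) = sqrt((1 - 3) - 129) + 322 = sqrt(-2 - 129) + 322 = sqrt(-131) + 322 = I*sqrt(131) + 322 = 322 + I*sqrt(131)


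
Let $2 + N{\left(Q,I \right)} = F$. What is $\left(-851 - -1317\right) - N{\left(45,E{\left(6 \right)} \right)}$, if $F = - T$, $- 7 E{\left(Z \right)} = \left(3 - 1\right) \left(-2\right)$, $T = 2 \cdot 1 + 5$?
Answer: $475$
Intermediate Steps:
$T = 7$ ($T = 2 + 5 = 7$)
$E{\left(Z \right)} = \frac{4}{7}$ ($E{\left(Z \right)} = - \frac{\left(3 - 1\right) \left(-2\right)}{7} = - \frac{2 \left(-2\right)}{7} = \left(- \frac{1}{7}\right) \left(-4\right) = \frac{4}{7}$)
$F = -7$ ($F = \left(-1\right) 7 = -7$)
$N{\left(Q,I \right)} = -9$ ($N{\left(Q,I \right)} = -2 - 7 = -9$)
$\left(-851 - -1317\right) - N{\left(45,E{\left(6 \right)} \right)} = \left(-851 - -1317\right) - -9 = \left(-851 + 1317\right) + 9 = 466 + 9 = 475$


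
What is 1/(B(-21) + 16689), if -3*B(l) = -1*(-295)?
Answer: 3/49772 ≈ 6.0275e-5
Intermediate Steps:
B(l) = -295/3 (B(l) = -(-1)*(-295)/3 = -⅓*295 = -295/3)
1/(B(-21) + 16689) = 1/(-295/3 + 16689) = 1/(49772/3) = 3/49772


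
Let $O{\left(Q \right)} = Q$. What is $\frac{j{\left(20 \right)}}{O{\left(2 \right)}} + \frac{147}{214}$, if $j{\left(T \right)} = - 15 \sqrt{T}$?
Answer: $\frac{147}{214} - 15 \sqrt{5} \approx -32.854$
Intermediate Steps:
$\frac{j{\left(20 \right)}}{O{\left(2 \right)}} + \frac{147}{214} = \frac{\left(-15\right) \sqrt{20}}{2} + \frac{147}{214} = - 15 \cdot 2 \sqrt{5} \cdot \frac{1}{2} + 147 \cdot \frac{1}{214} = - 30 \sqrt{5} \cdot \frac{1}{2} + \frac{147}{214} = - 15 \sqrt{5} + \frac{147}{214} = \frac{147}{214} - 15 \sqrt{5}$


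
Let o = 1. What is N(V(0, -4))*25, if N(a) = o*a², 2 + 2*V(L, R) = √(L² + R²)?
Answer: 25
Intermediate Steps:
V(L, R) = -1 + √(L² + R²)/2
N(a) = a² (N(a) = 1*a² = a²)
N(V(0, -4))*25 = (-1 + √(0² + (-4)²)/2)²*25 = (-1 + √(0 + 16)/2)²*25 = (-1 + √16/2)²*25 = (-1 + (½)*4)²*25 = (-1 + 2)²*25 = 1²*25 = 1*25 = 25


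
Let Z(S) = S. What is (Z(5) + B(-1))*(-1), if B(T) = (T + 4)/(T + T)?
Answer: -7/2 ≈ -3.5000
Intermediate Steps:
B(T) = (4 + T)/(2*T) (B(T) = (4 + T)/((2*T)) = (4 + T)*(1/(2*T)) = (4 + T)/(2*T))
(Z(5) + B(-1))*(-1) = (5 + (1/2)*(4 - 1)/(-1))*(-1) = (5 + (1/2)*(-1)*3)*(-1) = (5 - 3/2)*(-1) = (7/2)*(-1) = -7/2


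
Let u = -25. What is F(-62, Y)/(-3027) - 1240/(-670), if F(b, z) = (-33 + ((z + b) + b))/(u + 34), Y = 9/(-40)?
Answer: 135546643/73011240 ≈ 1.8565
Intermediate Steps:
Y = -9/40 (Y = 9*(-1/40) = -9/40 ≈ -0.22500)
F(b, z) = -11/3 + z/9 + 2*b/9 (F(b, z) = (-33 + ((z + b) + b))/(-25 + 34) = (-33 + ((b + z) + b))/9 = (-33 + (z + 2*b))*(1/9) = (-33 + z + 2*b)*(1/9) = -11/3 + z/9 + 2*b/9)
F(-62, Y)/(-3027) - 1240/(-670) = (-11/3 + (1/9)*(-9/40) + (2/9)*(-62))/(-3027) - 1240/(-670) = (-11/3 - 1/40 - 124/9)*(-1/3027) - 1240*(-1/670) = -6289/360*(-1/3027) + 124/67 = 6289/1089720 + 124/67 = 135546643/73011240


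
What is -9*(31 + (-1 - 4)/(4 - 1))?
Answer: -264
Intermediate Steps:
-9*(31 + (-1 - 4)/(4 - 1)) = -9*(31 - 5/3) = -9*88/3 = -264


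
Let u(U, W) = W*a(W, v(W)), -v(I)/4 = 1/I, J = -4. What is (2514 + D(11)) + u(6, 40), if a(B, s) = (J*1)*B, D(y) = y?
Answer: -3875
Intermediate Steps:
v(I) = -4/I
a(B, s) = -4*B (a(B, s) = (-4*1)*B = -4*B)
u(U, W) = -4*W² (u(U, W) = W*(-4*W) = -4*W²)
(2514 + D(11)) + u(6, 40) = (2514 + 11) - 4*40² = 2525 - 4*1600 = 2525 - 6400 = -3875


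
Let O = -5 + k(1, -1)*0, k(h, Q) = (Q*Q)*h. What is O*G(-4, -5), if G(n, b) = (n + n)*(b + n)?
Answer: -360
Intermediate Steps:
G(n, b) = 2*n*(b + n) (G(n, b) = (2*n)*(b + n) = 2*n*(b + n))
k(h, Q) = h*Q² (k(h, Q) = Q²*h = h*Q²)
O = -5 (O = -5 + (1*(-1)²)*0 = -5 + (1*1)*0 = -5 + 1*0 = -5 + 0 = -5)
O*G(-4, -5) = -10*(-4)*(-5 - 4) = -10*(-4)*(-9) = -5*72 = -360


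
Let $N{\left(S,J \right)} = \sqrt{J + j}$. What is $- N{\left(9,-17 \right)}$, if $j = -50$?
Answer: $- i \sqrt{67} \approx - 8.1853 i$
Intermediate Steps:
$N{\left(S,J \right)} = \sqrt{-50 + J}$ ($N{\left(S,J \right)} = \sqrt{J - 50} = \sqrt{-50 + J}$)
$- N{\left(9,-17 \right)} = - \sqrt{-50 - 17} = - \sqrt{-67} = - i \sqrt{67}$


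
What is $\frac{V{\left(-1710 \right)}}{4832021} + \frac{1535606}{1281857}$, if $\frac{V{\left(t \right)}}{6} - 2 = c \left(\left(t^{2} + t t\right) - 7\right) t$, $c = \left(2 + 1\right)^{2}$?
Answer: $- \frac{692223742294766330}{6193959942997} \approx -1.1176 \cdot 10^{5}$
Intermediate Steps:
$c = 9$ ($c = 3^{2} = 9$)
$V{\left(t \right)} = 12 + 6 t \left(-63 + 18 t^{2}\right)$ ($V{\left(t \right)} = 12 + 6 \cdot 9 \left(\left(t^{2} + t t\right) - 7\right) t = 12 + 6 \cdot 9 \left(\left(t^{2} + t^{2}\right) - 7\right) t = 12 + 6 \cdot 9 \left(2 t^{2} - 7\right) t = 12 + 6 \cdot 9 \left(-7 + 2 t^{2}\right) t = 12 + 6 \left(-63 + 18 t^{2}\right) t = 12 + 6 t \left(-63 + 18 t^{2}\right)$)
$\frac{V{\left(-1710 \right)}}{4832021} + \frac{1535606}{1281857} = \frac{12 - -646380 + 108 \left(-1710\right)^{3}}{4832021} + \frac{1535606}{1281857} = \left(12 + 646380 + 108 \left(-5000211000\right)\right) \frac{1}{4832021} + 1535606 \cdot \frac{1}{1281857} = \left(12 + 646380 - 540022788000\right) \frac{1}{4832021} + \frac{1535606}{1281857} = \left(-540022141608\right) \frac{1}{4832021} + \frac{1535606}{1281857} = - \frac{540022141608}{4832021} + \frac{1535606}{1281857} = - \frac{692223742294766330}{6193959942997}$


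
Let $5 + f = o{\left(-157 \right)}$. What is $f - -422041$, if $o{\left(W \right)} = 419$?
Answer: $422455$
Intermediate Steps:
$f = 414$ ($f = -5 + 419 = 414$)
$f - -422041 = 414 - -422041 = 414 + 422041 = 422455$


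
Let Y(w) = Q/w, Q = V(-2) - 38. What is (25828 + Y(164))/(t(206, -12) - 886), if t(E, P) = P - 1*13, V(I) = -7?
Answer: -4235747/149404 ≈ -28.351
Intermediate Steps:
t(E, P) = -13 + P (t(E, P) = P - 13 = -13 + P)
Q = -45 (Q = -7 - 38 = -45)
Y(w) = -45/w
(25828 + Y(164))/(t(206, -12) - 886) = (25828 - 45/164)/((-13 - 12) - 886) = (25828 - 45*1/164)/(-25 - 886) = (25828 - 45/164)/(-911) = (4235747/164)*(-1/911) = -4235747/149404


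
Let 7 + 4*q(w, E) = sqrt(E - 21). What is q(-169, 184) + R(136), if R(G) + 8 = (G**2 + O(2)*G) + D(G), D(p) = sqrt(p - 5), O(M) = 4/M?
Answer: 75033/4 + sqrt(131) + sqrt(163)/4 ≈ 18773.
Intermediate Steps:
q(w, E) = -7/4 + sqrt(-21 + E)/4 (q(w, E) = -7/4 + sqrt(E - 21)/4 = -7/4 + sqrt(-21 + E)/4)
D(p) = sqrt(-5 + p)
R(G) = -8 + G**2 + sqrt(-5 + G) + 2*G (R(G) = -8 + ((G**2 + (4/2)*G) + sqrt(-5 + G)) = -8 + ((G**2 + (4*(1/2))*G) + sqrt(-5 + G)) = -8 + ((G**2 + 2*G) + sqrt(-5 + G)) = -8 + (G**2 + sqrt(-5 + G) + 2*G) = -8 + G**2 + sqrt(-5 + G) + 2*G)
q(-169, 184) + R(136) = (-7/4 + sqrt(-21 + 184)/4) + (-8 + 136**2 + sqrt(-5 + 136) + 2*136) = (-7/4 + sqrt(163)/4) + (-8 + 18496 + sqrt(131) + 272) = (-7/4 + sqrt(163)/4) + (18760 + sqrt(131)) = 75033/4 + sqrt(131) + sqrt(163)/4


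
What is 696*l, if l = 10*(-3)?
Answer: -20880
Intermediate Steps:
l = -30
696*l = 696*(-30) = -20880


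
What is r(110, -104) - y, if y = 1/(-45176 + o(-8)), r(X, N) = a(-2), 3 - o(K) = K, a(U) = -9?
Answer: -406484/45165 ≈ -9.0000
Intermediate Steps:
o(K) = 3 - K
r(X, N) = -9
y = -1/45165 (y = 1/(-45176 + (3 - 1*(-8))) = 1/(-45176 + (3 + 8)) = 1/(-45176 + 11) = 1/(-45165) = -1/45165 ≈ -2.2141e-5)
r(110, -104) - y = -9 - 1*(-1/45165) = -9 + 1/45165 = -406484/45165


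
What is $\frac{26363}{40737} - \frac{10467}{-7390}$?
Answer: $\frac{621216749}{301046430} \approx 2.0635$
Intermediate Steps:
$\frac{26363}{40737} - \frac{10467}{-7390} = 26363 \cdot \frac{1}{40737} - - \frac{10467}{7390} = \frac{26363}{40737} + \frac{10467}{7390} = \frac{621216749}{301046430}$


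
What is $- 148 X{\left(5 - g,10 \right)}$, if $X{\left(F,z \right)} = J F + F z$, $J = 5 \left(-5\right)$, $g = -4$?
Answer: $19980$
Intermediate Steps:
$J = -25$
$X{\left(F,z \right)} = - 25 F + F z$
$- 148 X{\left(5 - g,10 \right)} = - 148 \left(5 - -4\right) \left(-25 + 10\right) = - 148 \left(5 + 4\right) \left(-15\right) = - 148 \cdot 9 \left(-15\right) = \left(-148\right) \left(-135\right) = 19980$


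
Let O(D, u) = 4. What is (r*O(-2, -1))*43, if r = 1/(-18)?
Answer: -86/9 ≈ -9.5556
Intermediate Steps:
r = -1/18 ≈ -0.055556
(r*O(-2, -1))*43 = -1/18*4*43 = -2/9*43 = -86/9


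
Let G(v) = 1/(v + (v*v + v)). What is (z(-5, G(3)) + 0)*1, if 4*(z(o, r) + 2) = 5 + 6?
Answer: ¾ ≈ 0.75000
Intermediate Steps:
G(v) = 1/(v² + 2*v) (G(v) = 1/(v + (v² + v)) = 1/(v + (v + v²)) = 1/(v² + 2*v))
z(o, r) = ¾ (z(o, r) = -2 + (5 + 6)/4 = -2 + (¼)*11 = -2 + 11/4 = ¾)
(z(-5, G(3)) + 0)*1 = (¾ + 0)*1 = (¾)*1 = ¾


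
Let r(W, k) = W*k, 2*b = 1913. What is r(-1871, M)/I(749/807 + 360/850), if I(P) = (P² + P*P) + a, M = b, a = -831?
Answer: 16841225011582575/7785779661194 ≈ 2163.1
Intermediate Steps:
b = 1913/2 (b = (½)*1913 = 1913/2 ≈ 956.50)
M = 1913/2 ≈ 956.50
I(P) = -831 + 2*P² (I(P) = (P² + P*P) - 831 = (P² + P²) - 831 = 2*P² - 831 = -831 + 2*P²)
r(-1871, M)/I(749/807 + 360/850) = (-1871*1913/2)/(-831 + 2*(749/807 + 360/850)²) = -3579223/(2*(-831 + 2*(749*(1/807) + 360*(1/850))²)) = -3579223/(2*(-831 + 2*(749/807 + 36/85)²)) = -3579223/(2*(-831 + 2*(92717/68595)²)) = -3579223/(2*(-831 + 2*(8596442089/4705274025))) = -3579223/(2*(-831 + 17192884178/4705274025)) = -3579223/(2*(-3892889830597/4705274025)) = -3579223/2*(-4705274025/3892889830597) = 16841225011582575/7785779661194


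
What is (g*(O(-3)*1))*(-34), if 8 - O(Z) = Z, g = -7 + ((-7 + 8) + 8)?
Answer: -748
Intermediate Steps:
g = 2 (g = -7 + (1 + 8) = -7 + 9 = 2)
O(Z) = 8 - Z
(g*(O(-3)*1))*(-34) = (2*((8 - 1*(-3))*1))*(-34) = (2*((8 + 3)*1))*(-34) = (2*(11*1))*(-34) = (2*11)*(-34) = 22*(-34) = -748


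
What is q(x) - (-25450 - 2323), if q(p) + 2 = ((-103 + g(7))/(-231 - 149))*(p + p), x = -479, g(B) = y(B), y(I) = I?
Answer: 2615253/95 ≈ 27529.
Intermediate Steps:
g(B) = B
q(p) = -2 + 48*p/95 (q(p) = -2 + ((-103 + 7)/(-231 - 149))*(p + p) = -2 + (-96/(-380))*(2*p) = -2 + (-96*(-1/380))*(2*p) = -2 + 24*(2*p)/95 = -2 + 48*p/95)
q(x) - (-25450 - 2323) = (-2 + (48/95)*(-479)) - (-25450 - 2323) = (-2 - 22992/95) - 1*(-27773) = -23182/95 + 27773 = 2615253/95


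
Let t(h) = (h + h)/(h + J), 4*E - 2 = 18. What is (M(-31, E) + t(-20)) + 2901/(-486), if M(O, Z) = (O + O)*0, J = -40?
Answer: -859/162 ≈ -5.3025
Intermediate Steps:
E = 5 (E = 1/2 + (1/4)*18 = 1/2 + 9/2 = 5)
M(O, Z) = 0 (M(O, Z) = (2*O)*0 = 0)
t(h) = 2*h/(-40 + h) (t(h) = (h + h)/(h - 40) = (2*h)/(-40 + h) = 2*h/(-40 + h))
(M(-31, E) + t(-20)) + 2901/(-486) = (0 + 2*(-20)/(-40 - 20)) + 2901/(-486) = (0 + 2*(-20)/(-60)) + 2901*(-1/486) = (0 + 2*(-20)*(-1/60)) - 967/162 = (0 + 2/3) - 967/162 = 2/3 - 967/162 = -859/162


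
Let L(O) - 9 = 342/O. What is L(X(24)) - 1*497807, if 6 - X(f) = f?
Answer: -497817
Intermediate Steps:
X(f) = 6 - f
L(O) = 9 + 342/O
L(X(24)) - 1*497807 = (9 + 342/(6 - 1*24)) - 1*497807 = (9 + 342/(6 - 24)) - 497807 = (9 + 342/(-18)) - 497807 = (9 + 342*(-1/18)) - 497807 = (9 - 19) - 497807 = -10 - 497807 = -497817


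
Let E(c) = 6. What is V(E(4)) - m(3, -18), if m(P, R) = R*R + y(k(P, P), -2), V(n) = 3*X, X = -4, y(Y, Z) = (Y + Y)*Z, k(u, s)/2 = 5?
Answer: -296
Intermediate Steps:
k(u, s) = 10 (k(u, s) = 2*5 = 10)
y(Y, Z) = 2*Y*Z (y(Y, Z) = (2*Y)*Z = 2*Y*Z)
V(n) = -12 (V(n) = 3*(-4) = -12)
m(P, R) = -40 + R**2 (m(P, R) = R*R + 2*10*(-2) = R**2 - 40 = -40 + R**2)
V(E(4)) - m(3, -18) = -12 - (-40 + (-18)**2) = -12 - (-40 + 324) = -12 - 1*284 = -12 - 284 = -296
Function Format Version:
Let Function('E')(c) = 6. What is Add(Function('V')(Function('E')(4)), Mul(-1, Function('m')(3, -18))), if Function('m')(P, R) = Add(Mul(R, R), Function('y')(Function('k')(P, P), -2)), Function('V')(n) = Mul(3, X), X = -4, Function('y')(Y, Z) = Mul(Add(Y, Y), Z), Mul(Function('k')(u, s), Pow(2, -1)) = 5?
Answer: -296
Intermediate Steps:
Function('k')(u, s) = 10 (Function('k')(u, s) = Mul(2, 5) = 10)
Function('y')(Y, Z) = Mul(2, Y, Z) (Function('y')(Y, Z) = Mul(Mul(2, Y), Z) = Mul(2, Y, Z))
Function('V')(n) = -12 (Function('V')(n) = Mul(3, -4) = -12)
Function('m')(P, R) = Add(-40, Pow(R, 2)) (Function('m')(P, R) = Add(Mul(R, R), Mul(2, 10, -2)) = Add(Pow(R, 2), -40) = Add(-40, Pow(R, 2)))
Add(Function('V')(Function('E')(4)), Mul(-1, Function('m')(3, -18))) = Add(-12, Mul(-1, Add(-40, Pow(-18, 2)))) = Add(-12, Mul(-1, Add(-40, 324))) = Add(-12, Mul(-1, 284)) = Add(-12, -284) = -296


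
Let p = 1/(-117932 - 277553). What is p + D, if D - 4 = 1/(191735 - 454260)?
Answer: 83059628098/20764939925 ≈ 4.0000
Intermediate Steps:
p = -1/395485 (p = 1/(-395485) = -1/395485 ≈ -2.5285e-6)
D = 1050099/262525 (D = 4 + 1/(191735 - 454260) = 4 + 1/(-262525) = 4 - 1/262525 = 1050099/262525 ≈ 4.0000)
p + D = -1/395485 + 1050099/262525 = 83059628098/20764939925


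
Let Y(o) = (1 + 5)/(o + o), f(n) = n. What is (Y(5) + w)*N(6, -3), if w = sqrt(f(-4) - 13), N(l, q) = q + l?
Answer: 9/5 + 3*I*sqrt(17) ≈ 1.8 + 12.369*I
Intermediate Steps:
N(l, q) = l + q
w = I*sqrt(17) (w = sqrt(-4 - 13) = sqrt(-17) = I*sqrt(17) ≈ 4.1231*I)
Y(o) = 3/o (Y(o) = 6/((2*o)) = 6*(1/(2*o)) = 3/o)
(Y(5) + w)*N(6, -3) = (3/5 + I*sqrt(17))*(6 - 3) = (3*(1/5) + I*sqrt(17))*3 = (3/5 + I*sqrt(17))*3 = 9/5 + 3*I*sqrt(17)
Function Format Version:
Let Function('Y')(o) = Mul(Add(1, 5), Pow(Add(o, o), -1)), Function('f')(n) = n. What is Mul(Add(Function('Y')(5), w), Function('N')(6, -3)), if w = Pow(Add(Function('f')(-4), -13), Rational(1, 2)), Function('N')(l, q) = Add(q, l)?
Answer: Add(Rational(9, 5), Mul(3, I, Pow(17, Rational(1, 2)))) ≈ Add(1.8000, Mul(12.369, I))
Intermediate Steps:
Function('N')(l, q) = Add(l, q)
w = Mul(I, Pow(17, Rational(1, 2))) (w = Pow(Add(-4, -13), Rational(1, 2)) = Pow(-17, Rational(1, 2)) = Mul(I, Pow(17, Rational(1, 2))) ≈ Mul(4.1231, I))
Function('Y')(o) = Mul(3, Pow(o, -1)) (Function('Y')(o) = Mul(6, Pow(Mul(2, o), -1)) = Mul(6, Mul(Rational(1, 2), Pow(o, -1))) = Mul(3, Pow(o, -1)))
Mul(Add(Function('Y')(5), w), Function('N')(6, -3)) = Mul(Add(Mul(3, Pow(5, -1)), Mul(I, Pow(17, Rational(1, 2)))), Add(6, -3)) = Mul(Add(Mul(3, Rational(1, 5)), Mul(I, Pow(17, Rational(1, 2)))), 3) = Mul(Add(Rational(3, 5), Mul(I, Pow(17, Rational(1, 2)))), 3) = Add(Rational(9, 5), Mul(3, I, Pow(17, Rational(1, 2))))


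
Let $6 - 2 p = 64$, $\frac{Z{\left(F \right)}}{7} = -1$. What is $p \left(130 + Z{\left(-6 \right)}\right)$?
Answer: $-3567$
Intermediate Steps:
$Z{\left(F \right)} = -7$ ($Z{\left(F \right)} = 7 \left(-1\right) = -7$)
$p = -29$ ($p = 3 - 32 = -29$)
$p \left(130 + Z{\left(-6 \right)}\right) = - 29 \left(130 - 7\right) = \left(-29\right) 123 = -3567$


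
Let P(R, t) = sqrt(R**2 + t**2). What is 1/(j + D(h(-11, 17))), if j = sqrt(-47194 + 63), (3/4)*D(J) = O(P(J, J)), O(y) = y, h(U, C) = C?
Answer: 3/(68*sqrt(2) + 3*I*sqrt(47131)) ≈ 0.00066562 - 0.004508*I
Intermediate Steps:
D(J) = 4*sqrt(2)*sqrt(J**2)/3 (D(J) = 4*sqrt(J**2 + J**2)/3 = 4*sqrt(2*J**2)/3 = 4*(sqrt(2)*sqrt(J**2))/3 = 4*sqrt(2)*sqrt(J**2)/3)
j = I*sqrt(47131) (j = sqrt(-47131) = I*sqrt(47131) ≈ 217.1*I)
1/(j + D(h(-11, 17))) = 1/(I*sqrt(47131) + 4*sqrt(2)*sqrt(17**2)/3) = 1/(I*sqrt(47131) + 4*sqrt(2)*sqrt(289)/3) = 1/(I*sqrt(47131) + (4/3)*sqrt(2)*17) = 1/(I*sqrt(47131) + 68*sqrt(2)/3) = 1/(68*sqrt(2)/3 + I*sqrt(47131))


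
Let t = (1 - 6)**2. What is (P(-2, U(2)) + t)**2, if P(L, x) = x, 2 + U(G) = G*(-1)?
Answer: 441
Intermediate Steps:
U(G) = -2 - G (U(G) = -2 + G*(-1) = -2 - G)
t = 25 (t = (-5)**2 = 25)
(P(-2, U(2)) + t)**2 = ((-2 - 1*2) + 25)**2 = ((-2 - 2) + 25)**2 = (-4 + 25)**2 = 21**2 = 441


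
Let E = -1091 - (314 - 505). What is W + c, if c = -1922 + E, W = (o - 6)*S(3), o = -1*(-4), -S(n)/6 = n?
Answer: -2786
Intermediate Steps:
S(n) = -6*n
o = 4
W = 36 (W = (4 - 6)*(-6*3) = -2*(-18) = 36)
E = -900 (E = -1091 - 1*(-191) = -1091 + 191 = -900)
c = -2822 (c = -1922 - 900 = -2822)
W + c = 36 - 2822 = -2786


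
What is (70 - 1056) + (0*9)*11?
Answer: -986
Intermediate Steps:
(70 - 1056) + (0*9)*11 = -986 + 0*11 = -986 + 0 = -986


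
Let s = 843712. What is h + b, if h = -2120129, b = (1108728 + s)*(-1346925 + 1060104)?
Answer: -560002913369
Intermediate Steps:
b = -560000793240 (b = (1108728 + 843712)*(-1346925 + 1060104) = 1952440*(-286821) = -560000793240)
h + b = -2120129 - 560000793240 = -560002913369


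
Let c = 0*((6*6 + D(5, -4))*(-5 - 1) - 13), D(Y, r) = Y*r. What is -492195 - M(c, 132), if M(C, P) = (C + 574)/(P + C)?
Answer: -32485157/66 ≈ -4.9220e+5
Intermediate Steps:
c = 0 (c = 0*((6*6 + 5*(-4))*(-5 - 1) - 13) = 0*((36 - 20)*(-6) - 13) = 0*(16*(-6) - 13) = 0*(-96 - 13) = 0*(-109) = 0)
M(C, P) = (574 + C)/(C + P)
-492195 - M(c, 132) = -492195 - (574 + 0)/(0 + 132) = -492195 - 574/132 = -492195 - 1*287/66 = -492195 - 287/66 = -32485157/66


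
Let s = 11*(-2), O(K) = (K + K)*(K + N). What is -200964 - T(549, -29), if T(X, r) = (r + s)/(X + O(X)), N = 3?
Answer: -2390466779/11895 ≈ -2.0096e+5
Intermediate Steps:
O(K) = 2*K*(3 + K) (O(K) = (K + K)*(K + 3) = (2*K)*(3 + K) = 2*K*(3 + K))
s = -22
T(X, r) = (-22 + r)/(X + 2*X*(3 + X)) (T(X, r) = (r - 22)/(X + 2*X*(3 + X)) = (-22 + r)/(X + 2*X*(3 + X)))
-200964 - T(549, -29) = -200964 - (-22 - 29)/(549*(7 + 2*549)) = -200964 - (-51)/(549*(7 + 1098)) = -200964 - (-51)/(549*1105) = -200964 - 1*(-1/11895) = -200964 + 1/11895 = -2390466779/11895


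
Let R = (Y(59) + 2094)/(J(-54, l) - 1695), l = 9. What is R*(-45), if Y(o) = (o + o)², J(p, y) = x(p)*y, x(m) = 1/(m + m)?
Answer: 8649720/20341 ≈ 425.24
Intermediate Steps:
x(m) = 1/(2*m)
J(p, y) = y/(2*p) (J(p, y) = (1/(2*p))*y = y/(2*p))
Y(o) = 4*o² (Y(o) = (2*o)² = 4*o²)
R = -192216/20341 (R = (4*59² + 2094)/((½)*9/(-54) - 1695) = (4*3481 + 2094)/((½)*9*(-1/54) - 1695) = (13924 + 2094)/(-1/12 - 1695) = 16018/(-20341/12) = 16018*(-12/20341) = -192216/20341 ≈ -9.4497)
R*(-45) = -192216/20341*(-45) = 8649720/20341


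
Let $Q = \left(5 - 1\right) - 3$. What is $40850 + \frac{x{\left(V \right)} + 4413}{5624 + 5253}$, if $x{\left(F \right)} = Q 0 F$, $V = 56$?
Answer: $\frac{444329863}{10877} \approx 40850.0$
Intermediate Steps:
$Q = 1$ ($Q = 4 - 3 = 1$)
$x{\left(F \right)} = 0$ ($x{\left(F \right)} = 1 \cdot 0 F = 0 F = 0$)
$40850 + \frac{x{\left(V \right)} + 4413}{5624 + 5253} = 40850 + \frac{0 + 4413}{5624 + 5253} = 40850 + \frac{4413}{10877} = \frac{444329863}{10877}$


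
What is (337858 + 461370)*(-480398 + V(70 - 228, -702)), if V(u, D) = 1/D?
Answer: -134765584392758/351 ≈ -3.8395e+11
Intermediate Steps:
(337858 + 461370)*(-480398 + V(70 - 228, -702)) = (337858 + 461370)*(-480398 + 1/(-702)) = 799228*(-480398 - 1/702) = 799228*(-337239397/702) = -134765584392758/351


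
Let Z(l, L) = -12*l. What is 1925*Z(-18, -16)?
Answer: 415800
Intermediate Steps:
1925*Z(-18, -16) = 1925*(-12*(-18)) = 1925*216 = 415800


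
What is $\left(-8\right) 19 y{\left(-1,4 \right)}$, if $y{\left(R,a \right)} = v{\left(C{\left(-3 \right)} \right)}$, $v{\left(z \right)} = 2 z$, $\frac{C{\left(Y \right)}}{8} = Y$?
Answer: $7296$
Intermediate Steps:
$C{\left(Y \right)} = 8 Y$
$y{\left(R,a \right)} = -48$ ($y{\left(R,a \right)} = 2 \cdot 8 \left(-3\right) = 2 \left(-24\right) = -48$)
$\left(-8\right) 19 y{\left(-1,4 \right)} = \left(-8\right) 19 \left(-48\right) = \left(-152\right) \left(-48\right) = 7296$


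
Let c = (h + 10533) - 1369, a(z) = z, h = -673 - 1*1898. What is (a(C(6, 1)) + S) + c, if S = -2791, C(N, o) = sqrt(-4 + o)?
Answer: 3802 + I*sqrt(3) ≈ 3802.0 + 1.732*I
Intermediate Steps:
h = -2571 (h = -673 - 1898 = -2571)
c = 6593 (c = (-2571 + 10533) - 1369 = 7962 - 1369 = 6593)
(a(C(6, 1)) + S) + c = (sqrt(-4 + 1) - 2791) + 6593 = (sqrt(-3) - 2791) + 6593 = (I*sqrt(3) - 2791) + 6593 = (-2791 + I*sqrt(3)) + 6593 = 3802 + I*sqrt(3)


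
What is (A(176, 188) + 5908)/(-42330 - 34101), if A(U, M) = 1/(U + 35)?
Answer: -1246589/16126941 ≈ -0.077299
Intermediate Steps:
A(U, M) = 1/(35 + U)
(A(176, 188) + 5908)/(-42330 - 34101) = (1/(35 + 176) + 5908)/(-42330 - 34101) = (1/211 + 5908)/(-76431) = (1/211 + 5908)*(-1/76431) = (1246589/211)*(-1/76431) = -1246589/16126941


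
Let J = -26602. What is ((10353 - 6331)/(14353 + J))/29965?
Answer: -4022/367041285 ≈ -1.0958e-5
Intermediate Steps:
((10353 - 6331)/(14353 + J))/29965 = ((10353 - 6331)/(14353 - 26602))/29965 = (4022/(-12249))*(1/29965) = (4022*(-1/12249))*(1/29965) = -4022/12249*1/29965 = -4022/367041285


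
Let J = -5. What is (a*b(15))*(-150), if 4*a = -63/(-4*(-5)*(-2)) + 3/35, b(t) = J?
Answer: 34875/112 ≈ 311.38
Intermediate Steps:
b(t) = -5
a = 93/224 (a = (-63/(-4*(-5)*(-2)) + 3/35)/4 = (-63/(20*(-2)) + 3*(1/35))/4 = (-63/(-40) + 3/35)/4 = (-63*(-1/40) + 3/35)/4 = (63/40 + 3/35)/4 = (1/4)*(93/56) = 93/224 ≈ 0.41518)
(a*b(15))*(-150) = ((93/224)*(-5))*(-150) = -465/224*(-150) = 34875/112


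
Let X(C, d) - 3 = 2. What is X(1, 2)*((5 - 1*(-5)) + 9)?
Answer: 95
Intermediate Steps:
X(C, d) = 5 (X(C, d) = 3 + 2 = 5)
X(1, 2)*((5 - 1*(-5)) + 9) = 5*((5 - 1*(-5)) + 9) = 5*((5 + 5) + 9) = 5*(10 + 9) = 5*19 = 95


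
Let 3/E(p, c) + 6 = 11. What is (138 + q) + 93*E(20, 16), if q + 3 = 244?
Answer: 2174/5 ≈ 434.80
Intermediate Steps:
q = 241 (q = -3 + 244 = 241)
E(p, c) = ⅗ (E(p, c) = 3/(-6 + 11) = 3/5 = 3*(⅕) = ⅗)
(138 + q) + 93*E(20, 16) = (138 + 241) + 93*(⅗) = 379 + 279/5 = 2174/5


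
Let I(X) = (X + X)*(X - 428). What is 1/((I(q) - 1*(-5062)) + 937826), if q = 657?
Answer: 1/1243794 ≈ 8.0399e-7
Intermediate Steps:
I(X) = 2*X*(-428 + X) (I(X) = (2*X)*(-428 + X) = 2*X*(-428 + X))
1/((I(q) - 1*(-5062)) + 937826) = 1/((2*657*(-428 + 657) - 1*(-5062)) + 937826) = 1/((2*657*229 + 5062) + 937826) = 1/((300906 + 5062) + 937826) = 1/(305968 + 937826) = 1/1243794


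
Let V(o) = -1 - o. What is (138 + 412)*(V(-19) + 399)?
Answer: 229350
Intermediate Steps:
(138 + 412)*(V(-19) + 399) = (138 + 412)*((-1 - 1*(-19)) + 399) = 550*((-1 + 19) + 399) = 550*(18 + 399) = 550*417 = 229350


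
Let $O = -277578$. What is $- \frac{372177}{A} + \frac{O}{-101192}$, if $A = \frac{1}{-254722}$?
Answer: $\frac{685226469290859}{7228} \approx 9.4802 \cdot 10^{10}$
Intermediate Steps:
$A = - \frac{1}{254722} \approx -3.9258 \cdot 10^{-6}$
$- \frac{372177}{A} + \frac{O}{-101192} = - \frac{372177}{- \frac{1}{254722}} - \frac{277578}{-101192} = \left(-372177\right) \left(-254722\right) - - \frac{19827}{7228} = 94801669794 + \frac{19827}{7228} = \frac{685226469290859}{7228}$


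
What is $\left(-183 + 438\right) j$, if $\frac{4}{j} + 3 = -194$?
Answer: $- \frac{1020}{197} \approx -5.1777$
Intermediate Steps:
$j = - \frac{4}{197}$ ($j = \frac{4}{-3 - 194} = \frac{4}{-197} = 4 \left(- \frac{1}{197}\right) = - \frac{4}{197} \approx -0.020305$)
$\left(-183 + 438\right) j = \left(-183 + 438\right) \left(- \frac{4}{197}\right) = 255 \left(- \frac{4}{197}\right) = - \frac{1020}{197}$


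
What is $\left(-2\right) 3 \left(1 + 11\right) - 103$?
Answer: $-175$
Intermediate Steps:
$\left(-2\right) 3 \left(1 + 11\right) - 103 = \left(-6\right) 12 - 103 = -72 - 103 = -175$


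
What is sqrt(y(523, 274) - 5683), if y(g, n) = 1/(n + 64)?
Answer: I*sqrt(3841706)/26 ≈ 75.386*I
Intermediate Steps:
y(g, n) = 1/(64 + n)
sqrt(y(523, 274) - 5683) = sqrt(1/(64 + 274) - 5683) = sqrt(1/338 - 5683) = sqrt(-1920853/338) = I*sqrt(3841706)/26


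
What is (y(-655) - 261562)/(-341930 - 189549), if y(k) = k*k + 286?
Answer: -167749/531479 ≈ -0.31563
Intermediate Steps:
y(k) = 286 + k**2 (y(k) = k**2 + 286 = 286 + k**2)
(y(-655) - 261562)/(-341930 - 189549) = ((286 + (-655)**2) - 261562)/(-341930 - 189549) = ((286 + 429025) - 261562)/(-531479) = (429311 - 261562)*(-1/531479) = 167749*(-1/531479) = -167749/531479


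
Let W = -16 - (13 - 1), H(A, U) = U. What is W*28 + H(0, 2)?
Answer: -782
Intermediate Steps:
W = -28 (W = -16 - 1*12 = -16 - 12 = -28)
W*28 + H(0, 2) = -28*28 + 2 = -784 + 2 = -782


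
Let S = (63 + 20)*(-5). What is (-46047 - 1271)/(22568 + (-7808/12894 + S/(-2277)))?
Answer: -231539891814/110429313763 ≈ -2.0967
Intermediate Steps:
S = -415 (S = 83*(-5) = -415)
(-46047 - 1271)/(22568 + (-7808/12894 + S/(-2277))) = (-46047 - 1271)/(22568 + (-7808/12894 - 415/(-2277))) = -47318/(22568 + (-7808*1/12894 - 415*(-1/2277))) = -47318/(22568 + (-3904/6447 + 415/2277)) = -47318/(22568 - 2071301/4893273) = -47318/110429313763/4893273 = -47318*4893273/110429313763 = -231539891814/110429313763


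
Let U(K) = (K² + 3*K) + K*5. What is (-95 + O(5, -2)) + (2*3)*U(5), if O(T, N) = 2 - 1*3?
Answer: 294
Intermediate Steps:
U(K) = K² + 8*K (U(K) = (K² + 3*K) + 5*K = K² + 8*K)
O(T, N) = -1 (O(T, N) = 2 - 3 = -1)
(-95 + O(5, -2)) + (2*3)*U(5) = (-95 - 1) + (2*3)*(5*(8 + 5)) = -96 + 6*(5*13) = -96 + 6*65 = -96 + 390 = 294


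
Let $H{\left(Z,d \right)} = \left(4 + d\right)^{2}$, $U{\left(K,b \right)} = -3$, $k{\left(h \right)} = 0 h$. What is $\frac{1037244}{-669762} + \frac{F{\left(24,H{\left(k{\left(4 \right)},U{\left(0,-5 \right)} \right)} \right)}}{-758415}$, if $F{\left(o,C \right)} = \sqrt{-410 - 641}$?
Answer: $- \frac{172874}{111627} - \frac{i \sqrt{1051}}{758415} \approx -1.5487 - 4.2746 \cdot 10^{-5} i$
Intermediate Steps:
$k{\left(h \right)} = 0$
$F{\left(o,C \right)} = i \sqrt{1051}$ ($F{\left(o,C \right)} = \sqrt{-1051} = i \sqrt{1051}$)
$\frac{1037244}{-669762} + \frac{F{\left(24,H{\left(k{\left(4 \right)},U{\left(0,-5 \right)} \right)} \right)}}{-758415} = \frac{1037244}{-669762} + \frac{i \sqrt{1051}}{-758415} = 1037244 \left(- \frac{1}{669762}\right) + i \sqrt{1051} \left(- \frac{1}{758415}\right) = - \frac{172874}{111627} - \frac{i \sqrt{1051}}{758415}$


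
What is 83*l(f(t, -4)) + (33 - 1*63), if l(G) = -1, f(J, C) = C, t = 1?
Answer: -113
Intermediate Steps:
83*l(f(t, -4)) + (33 - 1*63) = 83*(-1) + (33 - 1*63) = -83 + (33 - 63) = -83 - 30 = -113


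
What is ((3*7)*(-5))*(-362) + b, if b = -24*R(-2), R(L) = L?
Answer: 38058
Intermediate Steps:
b = 48 (b = -24*(-2) = 48)
((3*7)*(-5))*(-362) + b = ((3*7)*(-5))*(-362) + 48 = (21*(-5))*(-362) + 48 = -105*(-362) + 48 = 38010 + 48 = 38058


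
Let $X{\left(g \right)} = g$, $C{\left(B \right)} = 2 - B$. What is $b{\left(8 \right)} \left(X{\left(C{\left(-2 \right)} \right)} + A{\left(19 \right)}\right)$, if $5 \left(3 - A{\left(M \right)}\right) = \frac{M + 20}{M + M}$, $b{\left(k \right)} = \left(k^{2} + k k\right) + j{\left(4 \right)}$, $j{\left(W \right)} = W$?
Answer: $\frac{85206}{95} \approx 896.91$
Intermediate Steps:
$b{\left(k \right)} = 4 + 2 k^{2}$ ($b{\left(k \right)} = \left(k^{2} + k k\right) + 4 = \left(k^{2} + k^{2}\right) + 4 = 2 k^{2} + 4 = 4 + 2 k^{2}$)
$A{\left(M \right)} = 3 - \frac{20 + M}{10 M}$ ($A{\left(M \right)} = 3 - \frac{\left(M + 20\right) \frac{1}{M + M}}{5} = 3 - \frac{\left(20 + M\right) \frac{1}{2 M}}{5} = 3 - \frac{\frac{1}{2} \frac{1}{M} \left(20 + M\right)}{5} = 3 - \frac{20 + M}{10 M}$)
$b{\left(8 \right)} \left(X{\left(C{\left(-2 \right)} \right)} + A{\left(19 \right)}\right) = \left(4 + 2 \cdot 8^{2}\right) \left(\left(2 - -2\right) + \left(\frac{29}{10} - \frac{2}{19}\right)\right) = \left(4 + 2 \cdot 64\right) \left(\left(2 + 2\right) + \left(\frac{29}{10} - \frac{2}{19}\right)\right) = \left(4 + 128\right) \left(4 + \left(\frac{29}{10} - \frac{2}{19}\right)\right) = 132 \left(4 + \frac{531}{190}\right) = 132 \cdot \frac{1291}{190} = \frac{85206}{95}$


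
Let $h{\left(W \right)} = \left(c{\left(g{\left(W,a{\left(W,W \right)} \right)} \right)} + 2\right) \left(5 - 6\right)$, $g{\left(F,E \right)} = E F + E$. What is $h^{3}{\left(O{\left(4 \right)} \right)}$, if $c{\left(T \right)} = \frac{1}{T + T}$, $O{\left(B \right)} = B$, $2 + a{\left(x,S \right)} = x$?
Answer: $- \frac{68921}{8000} \approx -8.6151$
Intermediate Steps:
$a{\left(x,S \right)} = -2 + x$
$g{\left(F,E \right)} = E + E F$
$c{\left(T \right)} = \frac{1}{2 T}$
$h{\left(W \right)} = -2 - \frac{1}{2 \left(1 + W\right) \left(-2 + W\right)}$ ($h{\left(W \right)} = \left(\frac{1}{2 \left(-2 + W\right) \left(1 + W\right)} + 2\right) \left(5 - 6\right) = \left(\frac{1}{2 \left(1 + W\right) \left(-2 + W\right)} + 2\right) \left(5 - 6\right) = \left(\frac{\frac{1}{1 + W} \frac{1}{-2 + W}}{2} + 2\right) \left(-1\right) = \left(\frac{1}{2 \left(1 + W\right) \left(-2 + W\right)} + 2\right) \left(-1\right) = \left(2 + \frac{1}{2 \left(1 + W\right) \left(-2 + W\right)}\right) \left(-1\right) = -2 - \frac{1}{2 \left(1 + W\right) \left(-2 + W\right)}$)
$h^{3}{\left(O{\left(4 \right)} \right)} = \left(\frac{-1 - 4 \left(1 + 4\right) \left(-2 + 4\right)}{2 \left(1 + 4\right) \left(-2 + 4\right)}\right)^{3} = \left(\frac{-1 - 20 \cdot 2}{2 \cdot 5 \cdot 2}\right)^{3} = \left(\frac{1}{2} \cdot \frac{1}{5} \cdot \frac{1}{2} \left(-1 - 40\right)\right)^{3} = \left(\frac{1}{2} \cdot \frac{1}{5} \cdot \frac{1}{2} \left(-41\right)\right)^{3} = \left(- \frac{41}{20}\right)^{3} = - \frac{68921}{8000}$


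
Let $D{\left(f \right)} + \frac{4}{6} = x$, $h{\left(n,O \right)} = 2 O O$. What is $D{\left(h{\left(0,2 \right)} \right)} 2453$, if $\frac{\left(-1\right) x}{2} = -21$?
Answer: $\frac{304172}{3} \approx 1.0139 \cdot 10^{5}$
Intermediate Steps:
$x = 42$ ($x = \left(-2\right) \left(-21\right) = 42$)
$h{\left(n,O \right)} = 2 O^{2}$
$D{\left(f \right)} = \frac{124}{3}$ ($D{\left(f \right)} = - \frac{2}{3} + 42 = \frac{124}{3}$)
$D{\left(h{\left(0,2 \right)} \right)} 2453 = \frac{124}{3} \cdot 2453 = \frac{304172}{3}$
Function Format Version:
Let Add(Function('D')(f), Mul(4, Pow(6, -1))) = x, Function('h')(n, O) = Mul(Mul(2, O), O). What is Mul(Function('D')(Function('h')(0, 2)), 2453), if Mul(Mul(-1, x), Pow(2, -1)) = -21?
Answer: Rational(304172, 3) ≈ 1.0139e+5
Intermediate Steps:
x = 42 (x = Mul(-2, -21) = 42)
Function('h')(n, O) = Mul(2, Pow(O, 2))
Function('D')(f) = Rational(124, 3) (Function('D')(f) = Add(Rational(-2, 3), 42) = Rational(124, 3))
Mul(Function('D')(Function('h')(0, 2)), 2453) = Mul(Rational(124, 3), 2453) = Rational(304172, 3)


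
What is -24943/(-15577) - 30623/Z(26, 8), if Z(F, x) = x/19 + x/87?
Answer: -788483768899/13209296 ≈ -59692.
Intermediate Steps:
Z(F, x) = 106*x/1653 (Z(F, x) = x*(1/19) + x*(1/87) = x/19 + x/87 = 106*x/1653)
-24943/(-15577) - 30623/Z(26, 8) = -24943/(-15577) - 30623/((106/1653)*8) = -24943*(-1/15577) - 30623/848/1653 = 24943/15577 - 30623*1653/848 = 24943/15577 - 50619819/848 = -788483768899/13209296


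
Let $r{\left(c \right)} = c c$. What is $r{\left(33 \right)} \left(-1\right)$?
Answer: $-1089$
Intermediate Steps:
$r{\left(c \right)} = c^{2}$
$r{\left(33 \right)} \left(-1\right) = 33^{2} \left(-1\right) = 1089 \left(-1\right) = -1089$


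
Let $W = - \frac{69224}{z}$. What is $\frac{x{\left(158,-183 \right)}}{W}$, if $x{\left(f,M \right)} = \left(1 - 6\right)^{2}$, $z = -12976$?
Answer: $\frac{40550}{8653} \approx 4.6862$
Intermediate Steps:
$x{\left(f,M \right)} = 25$ ($x{\left(f,M \right)} = \left(-5\right)^{2} = 25$)
$W = \frac{8653}{1622}$ ($W = - \frac{69224}{-12976} = \left(-69224\right) \left(- \frac{1}{12976}\right) = \frac{8653}{1622} \approx 5.3348$)
$\frac{x{\left(158,-183 \right)}}{W} = \frac{25}{\frac{8653}{1622}} = 25 \cdot \frac{1622}{8653} = \frac{40550}{8653}$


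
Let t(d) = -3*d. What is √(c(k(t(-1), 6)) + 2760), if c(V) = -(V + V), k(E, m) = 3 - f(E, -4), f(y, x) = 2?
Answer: √2758 ≈ 52.517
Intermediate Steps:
k(E, m) = 1 (k(E, m) = 3 - 1*2 = 3 - 2 = 1)
c(V) = -2*V
√(c(k(t(-1), 6)) + 2760) = √(-2*1 + 2760) = √(-2 + 2760) = √2758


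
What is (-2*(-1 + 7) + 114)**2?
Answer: 10404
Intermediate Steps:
(-2*(-1 + 7) + 114)**2 = (-2*6 + 114)**2 = (-12 + 114)**2 = 102**2 = 10404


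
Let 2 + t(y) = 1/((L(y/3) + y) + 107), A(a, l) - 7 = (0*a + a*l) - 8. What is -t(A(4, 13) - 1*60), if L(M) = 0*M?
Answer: 195/98 ≈ 1.9898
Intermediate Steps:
L(M) = 0
A(a, l) = -1 + a*l (A(a, l) = 7 + ((0*a + a*l) - 8) = 7 + ((0 + a*l) - 8) = 7 + (a*l - 8) = 7 + (-8 + a*l) = -1 + a*l)
t(y) = -2 + 1/(107 + y) (t(y) = -2 + 1/((0 + y) + 107) = -2 + 1/(y + 107) = -2 + 1/(107 + y))
-t(A(4, 13) - 1*60) = -(-213 - 2*((-1 + 4*13) - 1*60))/(107 + ((-1 + 4*13) - 1*60)) = -(-213 - 2*((-1 + 52) - 60))/(107 + ((-1 + 52) - 60)) = -(-213 - 2*(51 - 60))/(107 + (51 - 60)) = -(-213 - 2*(-9))/(107 - 9) = -(-213 + 18)/98 = -(-195)/98 = -1*(-195/98) = 195/98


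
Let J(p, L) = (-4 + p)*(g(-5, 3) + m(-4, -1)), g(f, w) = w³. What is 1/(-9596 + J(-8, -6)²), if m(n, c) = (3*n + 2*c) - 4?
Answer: 1/2068 ≈ 0.00048356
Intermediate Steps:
m(n, c) = -4 + 2*c + 3*n (m(n, c) = (2*c + 3*n) - 4 = -4 + 2*c + 3*n)
J(p, L) = -36 + 9*p (J(p, L) = (-4 + p)*(3³ + (-4 + 2*(-1) + 3*(-4))) = (-4 + p)*(27 + (-4 - 2 - 12)) = (-4 + p)*(27 - 18) = (-4 + p)*9 = -36 + 9*p)
1/(-9596 + J(-8, -6)²) = 1/(-9596 + (-36 + 9*(-8))²) = 1/(-9596 + (-36 - 72)²) = 1/(-9596 + (-108)²) = 1/(-9596 + 11664) = 1/2068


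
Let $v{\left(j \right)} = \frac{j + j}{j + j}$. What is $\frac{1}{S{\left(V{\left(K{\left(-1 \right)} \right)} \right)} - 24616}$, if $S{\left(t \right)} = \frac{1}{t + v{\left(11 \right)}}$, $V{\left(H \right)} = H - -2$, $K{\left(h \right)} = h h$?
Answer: $- \frac{4}{98463} \approx -4.0624 \cdot 10^{-5}$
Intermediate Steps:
$K{\left(h \right)} = h^{2}$
$v{\left(j \right)} = 1$ ($v{\left(j \right)} = \frac{2 j}{2 j} = 2 j \frac{1}{2 j} = 1$)
$V{\left(H \right)} = 2 + H$ ($V{\left(H \right)} = H + 2 = 2 + H$)
$S{\left(t \right)} = \frac{1}{1 + t}$ ($S{\left(t \right)} = \frac{1}{t + 1} = \frac{1}{1 + t}$)
$\frac{1}{S{\left(V{\left(K{\left(-1 \right)} \right)} \right)} - 24616} = \frac{1}{\frac{1}{1 + \left(2 + \left(-1\right)^{2}\right)} - 24616} = \frac{1}{\frac{1}{1 + \left(2 + 1\right)} - 24616} = \frac{1}{\frac{1}{1 + 3} - 24616} = \frac{1}{\frac{1}{4} - 24616} = \frac{1}{- \frac{98463}{4}} = - \frac{4}{98463}$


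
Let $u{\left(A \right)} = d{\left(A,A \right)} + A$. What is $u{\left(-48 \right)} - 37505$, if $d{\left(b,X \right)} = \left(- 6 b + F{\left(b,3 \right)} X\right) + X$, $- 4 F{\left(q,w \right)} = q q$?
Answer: $-9665$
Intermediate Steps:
$F{\left(q,w \right)} = - \frac{q^{2}}{4}$ ($F{\left(q,w \right)} = - \frac{q q}{4} = - \frac{q^{2}}{4}$)
$d{\left(b,X \right)} = X - 6 b - \frac{X b^{2}}{4}$ ($d{\left(b,X \right)} = \left(- 6 b + - \frac{b^{2}}{4} X\right) + X = \left(- 6 b - \frac{X b^{2}}{4}\right) + X = X - 6 b - \frac{X b^{2}}{4}$)
$u{\left(A \right)} = - 4 A - \frac{A^{3}}{4}$ ($u{\left(A \right)} = \left(A - 6 A - \frac{A A^{2}}{4}\right) + A = \left(A - 6 A - \frac{A^{3}}{4}\right) + A = \left(- 5 A - \frac{A^{3}}{4}\right) + A = - 4 A - \frac{A^{3}}{4}$)
$u{\left(-48 \right)} - 37505 = \frac{1}{4} \left(-48\right) \left(-16 - \left(-48\right)^{2}\right) - 37505 = \frac{1}{4} \left(-48\right) \left(-16 - 2304\right) - 37505 = \frac{1}{4} \left(-48\right) \left(-2320\right) - 37505 = 27840 - 37505 = -9665$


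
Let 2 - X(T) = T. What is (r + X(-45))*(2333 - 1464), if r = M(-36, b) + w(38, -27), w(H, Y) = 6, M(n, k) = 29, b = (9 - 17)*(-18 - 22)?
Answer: 71258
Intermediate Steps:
b = 320 (b = -8*(-40) = 320)
X(T) = 2 - T
r = 35 (r = 29 + 6 = 35)
(r + X(-45))*(2333 - 1464) = (35 + (2 - 1*(-45)))*(2333 - 1464) = (35 + (2 + 45))*869 = (35 + 47)*869 = 82*869 = 71258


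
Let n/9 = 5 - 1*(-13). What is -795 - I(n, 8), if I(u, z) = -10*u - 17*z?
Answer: 961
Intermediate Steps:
n = 162 (n = 9*(5 - 1*(-13)) = 9*(5 + 13) = 9*18 = 162)
I(u, z) = -17*z - 10*u
-795 - I(n, 8) = -795 - (-17*8 - 10*162) = -795 - (-136 - 1620) = -795 - 1*(-1756) = -795 + 1756 = 961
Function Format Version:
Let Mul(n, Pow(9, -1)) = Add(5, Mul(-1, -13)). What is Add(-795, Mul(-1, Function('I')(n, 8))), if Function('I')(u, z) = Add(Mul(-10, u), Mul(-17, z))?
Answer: 961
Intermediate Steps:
n = 162 (n = Mul(9, Add(5, Mul(-1, -13))) = Mul(9, Add(5, 13)) = Mul(9, 18) = 162)
Function('I')(u, z) = Add(Mul(-17, z), Mul(-10, u))
Add(-795, Mul(-1, Function('I')(n, 8))) = Add(-795, Mul(-1, Add(Mul(-17, 8), Mul(-10, 162)))) = Add(-795, Mul(-1, Add(-136, -1620))) = Add(-795, Mul(-1, -1756)) = Add(-795, 1756) = 961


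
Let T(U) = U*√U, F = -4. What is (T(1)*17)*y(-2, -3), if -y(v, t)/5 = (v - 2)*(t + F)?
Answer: -2380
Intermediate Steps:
T(U) = U^(3/2)
y(v, t) = -5*(-4 + t)*(-2 + v) (y(v, t) = -5*(v - 2)*(t - 4) = -5*(-2 + v)*(-4 + t) = -5*(-4 + t)*(-2 + v))
(T(1)*17)*y(-2, -3) = (1^(3/2)*17)*(-40 + 10*(-3) + 20*(-2) - 5*(-3)*(-2)) = (1*17)*(-40 - 30 - 40 - 30) = 17*(-140) = -2380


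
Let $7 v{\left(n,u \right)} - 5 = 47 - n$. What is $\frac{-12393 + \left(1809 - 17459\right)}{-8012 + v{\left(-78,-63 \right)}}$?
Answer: $\frac{196301}{55954} \approx 3.5083$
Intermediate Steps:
$v{\left(n,u \right)} = \frac{52}{7} - \frac{n}{7}$ ($v{\left(n,u \right)} = \frac{5}{7} + \frac{47 - n}{7} = \frac{5}{7} - \left(- \frac{47}{7} + \frac{n}{7}\right) = \frac{52}{7} - \frac{n}{7}$)
$\frac{-12393 + \left(1809 - 17459\right)}{-8012 + v{\left(-78,-63 \right)}} = \frac{-12393 + \left(1809 - 17459\right)}{-8012 + \left(\frac{52}{7} - - \frac{78}{7}\right)} = \frac{-12393 + \left(1809 - 17459\right)}{-8012 + \left(\frac{52}{7} + \frac{78}{7}\right)} = \frac{-12393 - 15650}{-8012 + \frac{130}{7}} = - \frac{28043}{- \frac{55954}{7}} = \left(-28043\right) \left(- \frac{7}{55954}\right) = \frac{196301}{55954}$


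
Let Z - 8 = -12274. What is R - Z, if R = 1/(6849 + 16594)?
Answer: 287551839/23443 ≈ 12266.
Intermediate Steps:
Z = -12266 (Z = 8 - 12274 = -12266)
R = 1/23443 ≈ 4.2657e-5
R - Z = 1/23443 - 1*(-12266) = 1/23443 + 12266 = 287551839/23443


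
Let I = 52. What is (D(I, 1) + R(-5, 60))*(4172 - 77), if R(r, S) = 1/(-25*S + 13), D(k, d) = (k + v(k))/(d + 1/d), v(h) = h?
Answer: 316637685/1487 ≈ 2.1294e+5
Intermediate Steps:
D(k, d) = 2*k/(d + 1/d) (D(k, d) = (k + k)/(d + 1/d) = (2*k)/(d + 1/d) = 2*k/(d + 1/d))
R(r, S) = 1/(13 - 25*S)
(D(I, 1) + R(-5, 60))*(4172 - 77) = (2*1*52/(1 + 1²) - 1/(-13 + 25*60))*(4172 - 77) = (2*1*52/(1 + 1) - 1/(-13 + 1500))*4095 = (2*1*52/2 - 1/1487)*4095 = (2*1*52*(½) - 1*1/1487)*4095 = (52 - 1/1487)*4095 = (77323/1487)*4095 = 316637685/1487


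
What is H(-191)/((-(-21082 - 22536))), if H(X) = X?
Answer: -191/43618 ≈ -0.0043789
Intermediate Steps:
H(-191)/((-(-21082 - 22536))) = -191*(-1/(-21082 - 22536)) = -191/((-1*(-43618))) = -191/43618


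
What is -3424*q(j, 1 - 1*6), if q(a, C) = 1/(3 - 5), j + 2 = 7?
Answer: 1712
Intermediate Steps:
j = 5 (j = -2 + 7 = 5)
q(a, C) = -½ (q(a, C) = 1/(-2) = -½)
-3424*q(j, 1 - 1*6) = -3424*(-½) = 1712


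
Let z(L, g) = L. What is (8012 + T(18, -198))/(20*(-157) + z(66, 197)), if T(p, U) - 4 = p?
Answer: -4017/1537 ≈ -2.6135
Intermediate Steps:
T(p, U) = 4 + p
(8012 + T(18, -198))/(20*(-157) + z(66, 197)) = (8012 + (4 + 18))/(20*(-157) + 66) = (8012 + 22)/(-3140 + 66) = 8034/(-3074) = 8034*(-1/3074) = -4017/1537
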